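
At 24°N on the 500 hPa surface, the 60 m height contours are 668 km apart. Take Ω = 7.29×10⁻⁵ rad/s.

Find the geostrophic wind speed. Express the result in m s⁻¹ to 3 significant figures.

14.9 m s⁻¹

Coriolis parameter at 24°N:
f = 2Ω sin φ = 2 × 7.29×10⁻⁵ × sin 24° = 5.93×10⁻⁵ s⁻¹
Height gradient: |∂Z/∂n| = 60 m / 668000 m = 8.98×10⁻⁵
On a pressure surface, geostrophic balance gives V_g = (g/f)|∂Z/∂n|:
V_g = 9.81 × 8.98×10⁻⁵ / 5.93×10⁻⁵ = 14.9 m/s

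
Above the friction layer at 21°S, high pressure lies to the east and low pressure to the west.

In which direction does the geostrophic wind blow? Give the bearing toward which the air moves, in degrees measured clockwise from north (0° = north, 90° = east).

180°

The pressure-gradient force points toward the west (bearing 270°).
Geostrophic balance: in the Southern Hemisphere the Coriolis force deflects motion to the left, so the geostrophic wind blows 90° to the left of the pressure-gradient force (low pressure on the right).
Rotating 270° by 90° counterclockwise gives 180° — the wind blows toward the south.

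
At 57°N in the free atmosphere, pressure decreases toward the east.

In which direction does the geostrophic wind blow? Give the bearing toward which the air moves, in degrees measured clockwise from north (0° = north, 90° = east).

180°

The pressure-gradient force points toward the east (bearing 090°).
Geostrophic balance: in the Northern Hemisphere the Coriolis force deflects motion to the right, so the geostrophic wind blows 90° to the right of the pressure-gradient force (low pressure on the left).
Rotating 090° by 90° clockwise gives 180° — the wind blows toward the south.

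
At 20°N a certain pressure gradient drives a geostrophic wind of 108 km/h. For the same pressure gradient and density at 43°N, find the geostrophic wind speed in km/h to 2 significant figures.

With the same pressure gradient and density, V_g ∝ 1/f ∝ 1/sin φ.
V₂ = V₁ · sin φ₁ / sin φ₂ = 108 × sin 20° / sin 43°
V₂ = 108 × 0.3420/0.6820 = 54 km/h

54 km/h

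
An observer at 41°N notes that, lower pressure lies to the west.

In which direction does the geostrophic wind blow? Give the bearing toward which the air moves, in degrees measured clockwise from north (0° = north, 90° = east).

000°

The pressure-gradient force points toward the west (bearing 270°).
Geostrophic balance: in the Northern Hemisphere the Coriolis force deflects motion to the right, so the geostrophic wind blows 90° to the right of the pressure-gradient force (low pressure on the left).
Rotating 270° by 90° clockwise gives 000° — the wind blows toward the north.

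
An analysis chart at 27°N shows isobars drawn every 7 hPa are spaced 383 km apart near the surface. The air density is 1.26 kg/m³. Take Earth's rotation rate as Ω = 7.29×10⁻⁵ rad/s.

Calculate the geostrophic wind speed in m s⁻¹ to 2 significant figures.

Coriolis parameter at 27°N:
f = 2Ω sin φ = 2 × 7.29×10⁻⁵ × sin 27° = 6.62×10⁻⁵ s⁻¹
Pressure gradient: |∂P/∂n| = 700 Pa / 383000 m = 1.83×10⁻³ Pa/m
Geostrophic balance (pressure-gradient force = Coriolis force):
V_g = (1/(fρ)) |∂P/∂n| = 1.83×10⁻³ / (6.62×10⁻⁵ × 1.26) = 21.9 m/s

22 m s⁻¹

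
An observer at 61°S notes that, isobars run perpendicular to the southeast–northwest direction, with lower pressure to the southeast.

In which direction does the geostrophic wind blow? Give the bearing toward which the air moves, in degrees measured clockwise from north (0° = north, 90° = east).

045°

The pressure-gradient force points toward the southeast (bearing 135°).
Geostrophic balance: in the Southern Hemisphere the Coriolis force deflects motion to the left, so the geostrophic wind blows 90° to the left of the pressure-gradient force (low pressure on the right).
Rotating 135° by 90° counterclockwise gives 045° — the wind blows toward the northeast.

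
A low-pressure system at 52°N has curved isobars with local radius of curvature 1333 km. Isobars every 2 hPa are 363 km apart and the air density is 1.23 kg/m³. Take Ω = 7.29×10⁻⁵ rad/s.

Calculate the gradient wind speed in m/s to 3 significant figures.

3.80 m/s

Coriolis parameter at 52°N:
f = 2Ω sin φ = 2 × 7.29×10⁻⁵ × sin 52° = 1.15×10⁻⁴ s⁻¹
Pressure gradient: |∂P/∂n| = 200 Pa / 363000 m = 5.51×10⁻⁴ Pa/m
Geostrophic speed: V_g = |∂P/∂n|/(fρ) = 5.51×10⁻⁴/(1.15×10⁻⁴ × 1.23) = 3.90 m/s
Around a low, centrifugal force acts outward with Coriolis, so pressure-gradient force balances both:
(1/ρ)|∂P/∂n| = fV + V²/R  →  V² + fR·V − fR·V_g = 0
With fR = 1.15×10⁻⁴ × 1333×10³ m = 153 m/s:
V = [−fR + √((fR)² + 4 fR V_g)]/2 = [−153 + √(153² + 4×153×3.9)]/2 = 3.8 m/s
Subgeostrophic (V < V_g = 3.9 m/s), as expected around a low.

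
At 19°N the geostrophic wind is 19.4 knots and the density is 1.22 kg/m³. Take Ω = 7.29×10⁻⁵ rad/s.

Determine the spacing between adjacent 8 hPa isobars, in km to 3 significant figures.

Coriolis parameter at 19°N:
f = 2Ω sin φ = 2 × 7.29×10⁻⁵ × sin 19° = 4.75×10⁻⁵ s⁻¹
Wind speed in SI: 19.4 knots = 9.98 m/s
Geostrophic balance rearranged: |∂P/∂n| = f ρ V_g
|∂P/∂n| = 4.75×10⁻⁵ × 1.22 × 9.98 = 5.78×10⁻⁴ Pa/m
Isobar spacing: Δn = ΔP/|∂P/∂n| = 800 Pa / 5.78×10⁻⁴ Pa/m = 1384175 m ≈ 1380 km

1380 km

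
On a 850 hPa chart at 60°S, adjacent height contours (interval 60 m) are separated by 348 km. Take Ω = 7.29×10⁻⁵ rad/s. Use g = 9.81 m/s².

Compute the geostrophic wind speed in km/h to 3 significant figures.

Coriolis parameter at 60°S:
f = 2Ω sin φ = 2 × 7.29×10⁻⁵ × sin 60° = 1.26×10⁻⁴ s⁻¹
Height gradient: |∂Z/∂n| = 60 m / 348000 m = 1.72×10⁻⁴
On a pressure surface, geostrophic balance gives V_g = (g/f)|∂Z/∂n|:
V_g = 9.81 × 1.72×10⁻⁴ / 1.26×10⁻⁴ = 13.4 m/s
Converting: 13.4 m/s × 3.6 = 48.2 km/h

48.2 km/h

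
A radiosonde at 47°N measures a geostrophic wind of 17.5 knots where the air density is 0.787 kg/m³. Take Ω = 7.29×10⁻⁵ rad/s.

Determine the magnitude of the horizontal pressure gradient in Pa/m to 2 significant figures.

7.6×10⁻⁴ Pa/m

Coriolis parameter at 47°N:
f = 2Ω sin φ = 2 × 7.29×10⁻⁵ × sin 47° = 1.07×10⁻⁴ s⁻¹
Wind speed in SI: 17.5 knots = 9.00 m/s
Geostrophic balance rearranged: |∂P/∂n| = f ρ V_g
|∂P/∂n| = 1.07×10⁻⁴ × 0.787 × 9.00 = 7.56×10⁻⁴ Pa/m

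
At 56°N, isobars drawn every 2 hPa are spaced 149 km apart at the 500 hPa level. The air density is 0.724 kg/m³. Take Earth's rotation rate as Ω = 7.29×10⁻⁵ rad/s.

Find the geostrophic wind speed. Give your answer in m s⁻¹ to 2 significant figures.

Coriolis parameter at 56°N:
f = 2Ω sin φ = 2 × 7.29×10⁻⁵ × sin 56° = 1.21×10⁻⁴ s⁻¹
Pressure gradient: |∂P/∂n| = 200 Pa / 149000 m = 1.34×10⁻³ Pa/m
Geostrophic balance (pressure-gradient force = Coriolis force):
V_g = (1/(fρ)) |∂P/∂n| = 1.34×10⁻³ / (1.21×10⁻⁴ × 0.724) = 15.3 m/s

15 m s⁻¹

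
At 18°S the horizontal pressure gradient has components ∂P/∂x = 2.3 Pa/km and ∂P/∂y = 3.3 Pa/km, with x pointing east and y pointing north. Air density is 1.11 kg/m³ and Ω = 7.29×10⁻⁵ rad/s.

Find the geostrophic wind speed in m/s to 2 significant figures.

80 m/s

Coriolis parameter at 18°S:
f = 2Ω sin φ = 2 × 7.29×10⁻⁵ × sin 18° = 4.51×10⁻⁵ s⁻¹
In the Southern Hemisphere f is negative: f = −4.51×10⁻⁵ s⁻¹.
Component geostrophic relations (x east, y north):
u_g = −(1/(fρ)) ∂P/∂y,  v_g = (1/(fρ)) ∂P/∂x
u_g = −(3.3×10⁻³)/(−4.51×10⁻⁵ × 1.11) = 66.0 m/s;  v_g = (2.3×10⁻³)/(−4.51×10⁻⁵ × 1.11) = −46.0 m/s
|V_g| = √(u_g² + v_g²) = 80.4 m/s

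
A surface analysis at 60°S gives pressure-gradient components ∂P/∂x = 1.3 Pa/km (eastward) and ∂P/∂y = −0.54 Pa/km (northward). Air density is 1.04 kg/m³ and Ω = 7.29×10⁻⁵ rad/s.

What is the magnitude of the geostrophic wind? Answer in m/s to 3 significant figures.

Coriolis parameter at 60°S:
f = 2Ω sin φ = 2 × 7.29×10⁻⁵ × sin 60° = 1.26×10⁻⁴ s⁻¹
In the Southern Hemisphere f is negative: f = −1.26×10⁻⁴ s⁻¹.
Component geostrophic relations (x east, y north):
u_g = −(1/(fρ)) ∂P/∂y,  v_g = (1/(fρ)) ∂P/∂x
u_g = −(−0.54×10⁻³)/(−1.26×10⁻⁴ × 1.04) = −4.11 m/s;  v_g = (1.3×10⁻³)/(−1.26×10⁻⁴ × 1.04) = −9.90 m/s
|V_g| = √(u_g² + v_g²) = 10.7 m/s

10.7 m/s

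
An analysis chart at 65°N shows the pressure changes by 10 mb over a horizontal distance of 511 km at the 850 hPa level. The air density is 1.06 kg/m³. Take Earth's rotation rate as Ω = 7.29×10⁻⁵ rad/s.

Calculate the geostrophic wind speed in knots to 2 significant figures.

27 knots

Coriolis parameter at 65°N:
f = 2Ω sin φ = 2 × 7.29×10⁻⁵ × sin 65° = 1.32×10⁻⁴ s⁻¹
Pressure gradient: |∂P/∂n| = 1000 Pa / 511000 m = 1.96×10⁻³ Pa/m
Geostrophic balance (pressure-gradient force = Coriolis force):
V_g = (1/(fρ)) |∂P/∂n| = 1.96×10⁻³ / (1.32×10⁻⁴ × 1.06) = 14.0 m/s
Converting: 14.0 m/s × 1.944 = 27 knots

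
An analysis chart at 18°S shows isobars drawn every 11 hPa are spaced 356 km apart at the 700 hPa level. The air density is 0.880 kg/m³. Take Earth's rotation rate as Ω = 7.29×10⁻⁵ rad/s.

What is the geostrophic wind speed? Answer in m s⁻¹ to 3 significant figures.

Coriolis parameter at 18°S:
f = 2Ω sin φ = 2 × 7.29×10⁻⁵ × sin 18° = 4.51×10⁻⁵ s⁻¹
Pressure gradient: |∂P/∂n| = 1100 Pa / 356000 m = 3.09×10⁻³ Pa/m
Geostrophic balance (pressure-gradient force = Coriolis force):
V_g = (1/(fρ)) |∂P/∂n| = 3.09×10⁻³ / (4.51×10⁻⁵ × 0.880) = 77.9 m/s

77.9 m s⁻¹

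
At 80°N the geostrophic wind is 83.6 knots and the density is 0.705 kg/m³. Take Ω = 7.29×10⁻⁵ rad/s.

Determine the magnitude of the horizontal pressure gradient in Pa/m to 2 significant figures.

4.4×10⁻³ Pa/m

Coriolis parameter at 80°N:
f = 2Ω sin φ = 2 × 7.29×10⁻⁵ × sin 80° = 1.44×10⁻⁴ s⁻¹
Wind speed in SI: 83.6 knots = 43.0 m/s
Geostrophic balance rearranged: |∂P/∂n| = f ρ V_g
|∂P/∂n| = 1.44×10⁻⁴ × 0.705 × 43.0 = 4.35×10⁻³ Pa/m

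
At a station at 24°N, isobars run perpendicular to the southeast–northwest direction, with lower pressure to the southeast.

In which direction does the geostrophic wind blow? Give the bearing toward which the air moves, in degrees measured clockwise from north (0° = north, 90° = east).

225°

The pressure-gradient force points toward the southeast (bearing 135°).
Geostrophic balance: in the Northern Hemisphere the Coriolis force deflects motion to the right, so the geostrophic wind blows 90° to the right of the pressure-gradient force (low pressure on the left).
Rotating 135° by 90° clockwise gives 225° — the wind blows toward the southwest.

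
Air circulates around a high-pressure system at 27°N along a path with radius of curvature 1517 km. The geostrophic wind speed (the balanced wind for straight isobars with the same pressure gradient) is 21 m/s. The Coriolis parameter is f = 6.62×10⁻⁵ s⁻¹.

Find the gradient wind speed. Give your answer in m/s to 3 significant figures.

Around a high, pressure-gradient force acts outward with centrifugal, so Coriolis balances both:
fV = (1/ρ)|∂P/∂n| + V²/R  →  V² − fR·V + fR·V_g = 0
With fR = 6.62×10⁻⁵ × 1517×10³ m = 100 m/s:
V = [fR − √((fR)² − 4 fR V_g)]/2 = [100 − √(100² − 4×100×21)]/2 = 29.9 m/s
Supergeostrophic (V > V_g = 21 m/s), as expected around a high.

29.9 m/s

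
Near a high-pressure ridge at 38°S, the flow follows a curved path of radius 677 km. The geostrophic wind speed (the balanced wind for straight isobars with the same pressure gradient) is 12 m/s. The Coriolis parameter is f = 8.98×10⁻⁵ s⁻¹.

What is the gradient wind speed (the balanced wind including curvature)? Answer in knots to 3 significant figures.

Around a high, pressure-gradient force acts outward with centrifugal, so Coriolis balances both:
fV = (1/ρ)|∂P/∂n| + V²/R  →  V² − fR·V + fR·V_g = 0
With fR = 8.98×10⁻⁵ × 677×10³ m = 60.8 m/s:
V = [fR − √((fR)² − 4 fR V_g)]/2 = [60.8 − √(60.8² − 4×60.8×12)]/2 = 16.5 m/s
Supergeostrophic (V > V_g = 12 m/s), as expected around a high.
Converting: 16.5 m/s × 1.944 = 32.0 knots

32.0 knots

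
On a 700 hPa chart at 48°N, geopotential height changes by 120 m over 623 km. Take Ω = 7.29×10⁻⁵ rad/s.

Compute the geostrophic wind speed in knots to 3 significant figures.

Coriolis parameter at 48°N:
f = 2Ω sin φ = 2 × 7.29×10⁻⁵ × sin 48° = 1.08×10⁻⁴ s⁻¹
Height gradient: |∂Z/∂n| = 120 m / 623000 m = 1.93×10⁻⁴
On a pressure surface, geostrophic balance gives V_g = (g/f)|∂Z/∂n|:
V_g = 9.81 × 1.93×10⁻⁴ / 1.08×10⁻⁴ = 17.4 m/s
Converting: 17.4 m/s × 1.944 = 33.9 knots

33.9 knots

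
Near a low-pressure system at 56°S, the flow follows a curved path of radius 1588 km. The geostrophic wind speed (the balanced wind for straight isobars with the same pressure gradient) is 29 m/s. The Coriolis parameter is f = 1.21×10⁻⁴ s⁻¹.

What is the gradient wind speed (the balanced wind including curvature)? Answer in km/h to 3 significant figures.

92.1 km/h

Around a low, centrifugal force acts outward with Coriolis, so pressure-gradient force balances both:
(1/ρ)|∂P/∂n| = fV + V²/R  →  V² + fR·V − fR·V_g = 0
With fR = 1.21×10⁻⁴ × 1588×10³ m = 192 m/s:
V = [−fR + √((fR)² + 4 fR V_g)]/2 = [−192 + √(192² + 4×192×29)]/2 = 25.6 m/s
Subgeostrophic (V < V_g = 29 m/s), as expected around a low.
Converting: 25.6 m/s × 3.6 = 92.1 km/h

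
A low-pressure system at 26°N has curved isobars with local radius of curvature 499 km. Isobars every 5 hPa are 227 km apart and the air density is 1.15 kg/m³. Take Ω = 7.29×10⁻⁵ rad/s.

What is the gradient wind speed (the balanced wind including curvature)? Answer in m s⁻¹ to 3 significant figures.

18.8 m s⁻¹

Coriolis parameter at 26°N:
f = 2Ω sin φ = 2 × 7.29×10⁻⁵ × sin 26° = 6.39×10⁻⁵ s⁻¹
Pressure gradient: |∂P/∂n| = 500 Pa / 227000 m = 2.20×10⁻³ Pa/m
Geostrophic speed: V_g = |∂P/∂n|/(fρ) = 2.20×10⁻³/(6.39×10⁻⁵ × 1.15) = 30.0 m/s
Around a low, centrifugal force acts outward with Coriolis, so pressure-gradient force balances both:
(1/ρ)|∂P/∂n| = fV + V²/R  →  V² + fR·V − fR·V_g = 0
With fR = 6.39×10⁻⁵ × 499×10³ m = 31.9 m/s:
V = [−fR + √((fR)² + 4 fR V_g)]/2 = [−31.9 + √(31.9² + 4×31.9×30)]/2 = 18.8 m/s
Subgeostrophic (V < V_g = 30 m/s), as expected around a low.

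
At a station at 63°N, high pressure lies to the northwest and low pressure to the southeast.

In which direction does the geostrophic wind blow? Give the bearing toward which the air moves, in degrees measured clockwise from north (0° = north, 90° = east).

The pressure-gradient force points toward the southeast (bearing 135°).
Geostrophic balance: in the Northern Hemisphere the Coriolis force deflects motion to the right, so the geostrophic wind blows 90° to the right of the pressure-gradient force (low pressure on the left).
Rotating 135° by 90° clockwise gives 225° — the wind blows toward the southwest.

225°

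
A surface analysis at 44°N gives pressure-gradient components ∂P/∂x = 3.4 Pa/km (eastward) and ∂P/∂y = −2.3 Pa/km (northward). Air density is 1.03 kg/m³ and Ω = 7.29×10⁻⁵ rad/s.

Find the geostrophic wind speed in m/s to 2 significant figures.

39 m/s

Coriolis parameter at 44°N:
f = 2Ω sin φ = 2 × 7.29×10⁻⁵ × sin 44° = 1.01×10⁻⁴ s⁻¹
Component geostrophic relations (x east, y north):
u_g = −(1/(fρ)) ∂P/∂y,  v_g = (1/(fρ)) ∂P/∂x
u_g = −(−2.3×10⁻³)/(1.01×10⁻⁴ × 1.03) = 22.0 m/s;  v_g = (3.4×10⁻³)/(1.01×10⁻⁴ × 1.03) = 32.6 m/s
|V_g| = √(u_g² + v_g²) = 39.3 m/s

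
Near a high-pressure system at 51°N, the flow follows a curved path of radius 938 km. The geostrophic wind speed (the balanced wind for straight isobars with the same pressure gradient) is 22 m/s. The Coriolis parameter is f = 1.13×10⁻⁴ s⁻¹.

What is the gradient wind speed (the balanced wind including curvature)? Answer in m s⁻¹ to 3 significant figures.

31.2 m s⁻¹

Around a high, pressure-gradient force acts outward with centrifugal, so Coriolis balances both:
fV = (1/ρ)|∂P/∂n| + V²/R  →  V² − fR·V + fR·V_g = 0
With fR = 1.13×10⁻⁴ × 938×10³ m = 106 m/s:
V = [fR − √((fR)² − 4 fR V_g)]/2 = [106 − √(106² − 4×106×22)]/2 = 31.2 m/s
Supergeostrophic (V > V_g = 22 m/s), as expected around a high.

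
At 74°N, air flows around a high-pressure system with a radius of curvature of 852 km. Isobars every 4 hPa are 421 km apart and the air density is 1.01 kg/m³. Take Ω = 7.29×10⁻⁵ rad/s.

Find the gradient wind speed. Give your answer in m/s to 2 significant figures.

7.1 m/s

Coriolis parameter at 74°N:
f = 2Ω sin φ = 2 × 7.29×10⁻⁵ × sin 74° = 1.40×10⁻⁴ s⁻¹
Pressure gradient: |∂P/∂n| = 400 Pa / 421000 m = 9.50×10⁻⁴ Pa/m
Geostrophic speed: V_g = |∂P/∂n|/(fρ) = 9.50×10⁻⁴/(1.40×10⁻⁴ × 1.01) = 6.71 m/s
Around a high, pressure-gradient force acts outward with centrifugal, so Coriolis balances both:
fV = (1/ρ)|∂P/∂n| + V²/R  →  V² − fR·V + fR·V_g = 0
With fR = 1.40×10⁻⁴ × 852×10³ m = 119 m/s:
V = [fR − √((fR)² − 4 fR V_g)]/2 = [119 − √(119² − 4×119×6.71)]/2 = 7.14 m/s
Supergeostrophic (V > V_g = 6.71 m/s), as expected around a high.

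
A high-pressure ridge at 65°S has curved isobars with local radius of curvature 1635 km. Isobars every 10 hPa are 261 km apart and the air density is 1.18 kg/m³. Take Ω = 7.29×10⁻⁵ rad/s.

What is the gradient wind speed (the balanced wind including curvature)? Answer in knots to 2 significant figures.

55 knots

Coriolis parameter at 65°S:
f = 2Ω sin φ = 2 × 7.29×10⁻⁵ × sin 65° = 1.32×10⁻⁴ s⁻¹
Pressure gradient: |∂P/∂n| = 1000 Pa / 261000 m = 3.83×10⁻³ Pa/m
Geostrophic speed: V_g = |∂P/∂n|/(fρ) = 3.83×10⁻³/(1.32×10⁻⁴ × 1.18) = 24.6 m/s
Around a high, pressure-gradient force acts outward with centrifugal, so Coriolis balances both:
fV = (1/ρ)|∂P/∂n| + V²/R  →  V² − fR·V + fR·V_g = 0
With fR = 1.32×10⁻⁴ × 1635×10³ m = 216 m/s:
V = [fR − √((fR)² − 4 fR V_g)]/2 = [216 − √(216² − 4×216×24.6)]/2 = 28.3 m/s
Supergeostrophic (V > V_g = 24.6 m/s), as expected around a high.
Converting: 28.3 m/s × 1.944 = 55 knots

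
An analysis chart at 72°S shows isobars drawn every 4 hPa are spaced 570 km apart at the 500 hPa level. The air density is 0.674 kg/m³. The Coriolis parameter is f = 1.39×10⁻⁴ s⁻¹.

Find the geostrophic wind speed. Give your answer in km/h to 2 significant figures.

27 km/h

Pressure gradient: |∂P/∂n| = 400 Pa / 570000 m = 7.02×10⁻⁴ Pa/m
Geostrophic balance (pressure-gradient force = Coriolis force):
V_g = (1/(fρ)) |∂P/∂n| = 7.02×10⁻⁴ / (1.39×10⁻⁴ × 0.674) = 7.49 m/s
Converting: 7.49 m/s × 3.6 = 27 km/h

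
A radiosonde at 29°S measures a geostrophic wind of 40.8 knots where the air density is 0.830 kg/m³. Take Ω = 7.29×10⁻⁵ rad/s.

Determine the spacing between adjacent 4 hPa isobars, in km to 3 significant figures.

325 km

Coriolis parameter at 29°S:
f = 2Ω sin φ = 2 × 7.29×10⁻⁵ × sin 29° = 7.07×10⁻⁵ s⁻¹
Wind speed in SI: 40.8 knots = 21.0 m/s
Geostrophic balance rearranged: |∂P/∂n| = f ρ V_g
|∂P/∂n| = 7.07×10⁻⁵ × 0.830 × 21.0 = 1.23×10⁻³ Pa/m
Isobar spacing: Δn = ΔP/|∂P/∂n| = 400 Pa / 1.23×10⁻³ Pa/m = 324829 m ≈ 325 km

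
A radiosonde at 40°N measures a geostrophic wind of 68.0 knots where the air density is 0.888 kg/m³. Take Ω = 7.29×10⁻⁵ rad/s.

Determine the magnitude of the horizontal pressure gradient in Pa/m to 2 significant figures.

2.9×10⁻³ Pa/m

Coriolis parameter at 40°N:
f = 2Ω sin φ = 2 × 7.29×10⁻⁵ × sin 40° = 9.37×10⁻⁵ s⁻¹
Wind speed in SI: 68.0 knots = 35.0 m/s
Geostrophic balance rearranged: |∂P/∂n| = f ρ V_g
|∂P/∂n| = 9.37×10⁻⁵ × 0.888 × 35.0 = 2.91×10⁻³ Pa/m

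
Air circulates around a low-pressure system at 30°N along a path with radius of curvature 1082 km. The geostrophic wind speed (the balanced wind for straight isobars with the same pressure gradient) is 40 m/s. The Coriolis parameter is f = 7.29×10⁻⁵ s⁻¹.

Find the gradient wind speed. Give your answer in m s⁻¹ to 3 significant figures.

Around a low, centrifugal force acts outward with Coriolis, so pressure-gradient force balances both:
(1/ρ)|∂P/∂n| = fV + V²/R  →  V² + fR·V − fR·V_g = 0
With fR = 7.29×10⁻⁵ × 1082×10³ m = 78.9 m/s:
V = [−fR + √((fR)² + 4 fR V_g)]/2 = [−78.9 + √(78.9² + 4×78.9×40)]/2 = 29.2 m/s
Subgeostrophic (V < V_g = 40 m/s), as expected around a low.

29.2 m s⁻¹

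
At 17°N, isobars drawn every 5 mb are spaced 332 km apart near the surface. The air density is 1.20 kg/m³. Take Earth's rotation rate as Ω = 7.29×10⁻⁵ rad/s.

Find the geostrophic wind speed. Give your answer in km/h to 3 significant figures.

Coriolis parameter at 17°N:
f = 2Ω sin φ = 2 × 7.29×10⁻⁵ × sin 17° = 4.26×10⁻⁵ s⁻¹
Pressure gradient: |∂P/∂n| = 500 Pa / 332000 m = 1.51×10⁻³ Pa/m
Geostrophic balance (pressure-gradient force = Coriolis force):
V_g = (1/(fρ)) |∂P/∂n| = 1.51×10⁻³ / (4.26×10⁻⁵ × 1.20) = 29.4 m/s
Converting: 29.4 m/s × 3.6 = 106 km/h

106 km/h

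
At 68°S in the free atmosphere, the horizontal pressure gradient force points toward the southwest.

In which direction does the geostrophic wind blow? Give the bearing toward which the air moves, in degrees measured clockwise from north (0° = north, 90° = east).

The pressure-gradient force points toward the southwest (bearing 225°).
Geostrophic balance: in the Southern Hemisphere the Coriolis force deflects motion to the left, so the geostrophic wind blows 90° to the left of the pressure-gradient force (low pressure on the right).
Rotating 225° by 90° counterclockwise gives 135° — the wind blows toward the southeast.

135°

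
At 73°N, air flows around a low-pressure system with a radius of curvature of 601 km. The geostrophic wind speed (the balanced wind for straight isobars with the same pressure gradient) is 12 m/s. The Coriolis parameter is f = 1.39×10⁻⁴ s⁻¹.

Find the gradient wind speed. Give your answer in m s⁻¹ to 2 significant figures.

11 m s⁻¹

Around a low, centrifugal force acts outward with Coriolis, so pressure-gradient force balances both:
(1/ρ)|∂P/∂n| = fV + V²/R  →  V² + fR·V − fR·V_g = 0
With fR = 1.39×10⁻⁴ × 601×10³ m = 83.5 m/s:
V = [−fR + √((fR)² + 4 fR V_g)]/2 = [−83.5 + √(83.5² + 4×83.5×12)]/2 = 10.6 m/s
Subgeostrophic (V < V_g = 12 m/s), as expected around a low.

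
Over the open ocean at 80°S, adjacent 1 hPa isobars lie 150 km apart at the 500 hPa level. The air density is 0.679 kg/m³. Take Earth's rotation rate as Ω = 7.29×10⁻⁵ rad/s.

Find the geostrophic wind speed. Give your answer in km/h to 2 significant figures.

25 km/h

Coriolis parameter at 80°S:
f = 2Ω sin φ = 2 × 7.29×10⁻⁵ × sin 80° = 1.44×10⁻⁴ s⁻¹
Pressure gradient: |∂P/∂n| = 100 Pa / 150000 m = 6.67×10⁻⁴ Pa/m
Geostrophic balance (pressure-gradient force = Coriolis force):
V_g = (1/(fρ)) |∂P/∂n| = 6.67×10⁻⁴ / (1.44×10⁻⁴ × 0.679) = 6.84 m/s
Converting: 6.84 m/s × 3.6 = 25 km/h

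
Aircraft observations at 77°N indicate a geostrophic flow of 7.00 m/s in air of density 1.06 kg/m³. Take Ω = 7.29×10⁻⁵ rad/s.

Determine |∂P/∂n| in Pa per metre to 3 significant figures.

Coriolis parameter at 77°N:
f = 2Ω sin φ = 2 × 7.29×10⁻⁵ × sin 77° = 1.42×10⁻⁴ s⁻¹
Geostrophic balance rearranged: |∂P/∂n| = f ρ V_g
|∂P/∂n| = 1.42×10⁻⁴ × 1.06 × 7.00 = 1.05×10⁻³ Pa/m

1.05×10⁻³ Pa/m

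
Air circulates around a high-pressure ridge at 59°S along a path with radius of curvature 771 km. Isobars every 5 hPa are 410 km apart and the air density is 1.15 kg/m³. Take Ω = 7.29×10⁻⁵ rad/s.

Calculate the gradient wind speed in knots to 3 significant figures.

18.3 knots

Coriolis parameter at 59°S:
f = 2Ω sin φ = 2 × 7.29×10⁻⁵ × sin 59° = 1.25×10⁻⁴ s⁻¹
Pressure gradient: |∂P/∂n| = 500 Pa / 410000 m = 1.22×10⁻³ Pa/m
Geostrophic speed: V_g = |∂P/∂n|/(fρ) = 1.22×10⁻³/(1.25×10⁻⁴ × 1.15) = 8.49 m/s
Around a high, pressure-gradient force acts outward with centrifugal, so Coriolis balances both:
fV = (1/ρ)|∂P/∂n| + V²/R  →  V² − fR·V + fR·V_g = 0
With fR = 1.25×10⁻⁴ × 771×10³ m = 96.4 m/s:
V = [fR − √((fR)² − 4 fR V_g)]/2 = [96.4 − √(96.4² − 4×96.4×8.49)]/2 = 9.4 m/s
Supergeostrophic (V > V_g = 8.49 m/s), as expected around a high.
Converting: 9.4 m/s × 1.944 = 18.3 knots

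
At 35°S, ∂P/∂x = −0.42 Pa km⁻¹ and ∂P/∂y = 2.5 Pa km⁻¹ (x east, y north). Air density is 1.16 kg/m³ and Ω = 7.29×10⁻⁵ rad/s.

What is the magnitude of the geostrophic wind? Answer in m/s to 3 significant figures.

Coriolis parameter at 35°S:
f = 2Ω sin φ = 2 × 7.29×10⁻⁵ × sin 35° = 8.36×10⁻⁵ s⁻¹
In the Southern Hemisphere f is negative: f = −8.36×10⁻⁵ s⁻¹.
Component geostrophic relations (x east, y north):
u_g = −(1/(fρ)) ∂P/∂y,  v_g = (1/(fρ)) ∂P/∂x
u_g = −(2.5×10⁻³)/(−8.36×10⁻⁵ × 1.16) = 25.8 m/s;  v_g = (−0.42×10⁻³)/(−8.36×10⁻⁵ × 1.16) = 4.33 m/s
|V_g| = √(u_g² + v_g²) = 26.1 m/s

26.1 m/s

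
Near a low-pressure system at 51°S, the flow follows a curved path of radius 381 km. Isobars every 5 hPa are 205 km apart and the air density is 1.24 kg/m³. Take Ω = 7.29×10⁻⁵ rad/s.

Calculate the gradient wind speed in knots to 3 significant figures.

25.8 knots

Coriolis parameter at 51°S:
f = 2Ω sin φ = 2 × 7.29×10⁻⁵ × sin 51° = 1.13×10⁻⁴ s⁻¹
Pressure gradient: |∂P/∂n| = 500 Pa / 205000 m = 2.44×10⁻³ Pa/m
Geostrophic speed: V_g = |∂P/∂n|/(fρ) = 2.44×10⁻³/(1.13×10⁻⁴ × 1.24) = 17.4 m/s
Around a low, centrifugal force acts outward with Coriolis, so pressure-gradient force balances both:
(1/ρ)|∂P/∂n| = fV + V²/R  →  V² + fR·V − fR·V_g = 0
With fR = 1.13×10⁻⁴ × 381×10³ m = 43.2 m/s:
V = [−fR + √((fR)² + 4 fR V_g)]/2 = [−43.2 + √(43.2² + 4×43.2×17.4)]/2 = 13.3 m/s
Subgeostrophic (V < V_g = 17.4 m/s), as expected around a low.
Converting: 13.3 m/s × 1.944 = 25.8 knots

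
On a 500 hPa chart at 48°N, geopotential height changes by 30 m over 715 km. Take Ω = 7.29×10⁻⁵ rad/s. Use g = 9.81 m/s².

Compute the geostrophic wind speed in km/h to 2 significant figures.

Coriolis parameter at 48°N:
f = 2Ω sin φ = 2 × 7.29×10⁻⁵ × sin 48° = 1.08×10⁻⁴ s⁻¹
Height gradient: |∂Z/∂n| = 30 m / 715000 m = 4.20×10⁻⁵
On a pressure surface, geostrophic balance gives V_g = (g/f)|∂Z/∂n|:
V_g = 9.81 × 4.20×10⁻⁵ / 1.08×10⁻⁴ = 3.80 m/s
Converting: 3.80 m/s × 3.6 = 14 km/h

14 km/h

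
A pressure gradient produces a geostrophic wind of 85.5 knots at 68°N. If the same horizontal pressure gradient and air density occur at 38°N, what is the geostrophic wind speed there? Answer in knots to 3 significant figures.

With the same pressure gradient and density, V_g ∝ 1/f ∝ 1/sin φ.
V₂ = V₁ · sin φ₁ / sin φ₂ = 85.5 × sin 68° / sin 38°
V₂ = 85.5 × 0.9272/0.6157 = 129 knots

129 knots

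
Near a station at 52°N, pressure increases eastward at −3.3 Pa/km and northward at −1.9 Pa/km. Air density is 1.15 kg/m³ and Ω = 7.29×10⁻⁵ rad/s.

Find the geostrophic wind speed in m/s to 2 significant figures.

29 m/s

Coriolis parameter at 52°N:
f = 2Ω sin φ = 2 × 7.29×10⁻⁵ × sin 52° = 1.15×10⁻⁴ s⁻¹
Component geostrophic relations (x east, y north):
u_g = −(1/(fρ)) ∂P/∂y,  v_g = (1/(fρ)) ∂P/∂x
u_g = −(−1.9×10⁻³)/(1.15×10⁻⁴ × 1.15) = 14.4 m/s;  v_g = (−3.3×10⁻³)/(1.15×10⁻⁴ × 1.15) = −25.0 m/s
|V_g| = √(u_g² + v_g²) = 28.8 m/s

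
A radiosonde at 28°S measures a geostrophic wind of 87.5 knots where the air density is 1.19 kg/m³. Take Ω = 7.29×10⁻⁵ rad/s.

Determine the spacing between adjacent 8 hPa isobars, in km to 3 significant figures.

Coriolis parameter at 28°S:
f = 2Ω sin φ = 2 × 7.29×10⁻⁵ × sin 28° = 6.84×10⁻⁵ s⁻¹
Wind speed in SI: 87.5 knots = 45.0 m/s
Geostrophic balance rearranged: |∂P/∂n| = f ρ V_g
|∂P/∂n| = 6.84×10⁻⁵ × 1.19 × 45.0 = 3.67×10⁻³ Pa/m
Isobar spacing: Δn = ΔP/|∂P/∂n| = 800 Pa / 3.67×10⁻³ Pa/m = 218188 m ≈ 218 km

218 km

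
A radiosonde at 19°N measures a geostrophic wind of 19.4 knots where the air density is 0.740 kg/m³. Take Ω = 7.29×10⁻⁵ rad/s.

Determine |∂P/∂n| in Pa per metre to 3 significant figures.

Coriolis parameter at 19°N:
f = 2Ω sin φ = 2 × 7.29×10⁻⁵ × sin 19° = 4.75×10⁻⁵ s⁻¹
Wind speed in SI: 19.4 knots = 9.98 m/s
Geostrophic balance rearranged: |∂P/∂n| = f ρ V_g
|∂P/∂n| = 4.75×10⁻⁵ × 0.740 × 9.98 = 3.51×10⁻⁴ Pa/m

3.51×10⁻⁴ Pa/m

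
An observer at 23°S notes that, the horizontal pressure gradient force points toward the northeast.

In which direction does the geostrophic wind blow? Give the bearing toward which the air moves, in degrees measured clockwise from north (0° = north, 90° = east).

The pressure-gradient force points toward the northeast (bearing 045°).
Geostrophic balance: in the Southern Hemisphere the Coriolis force deflects motion to the left, so the geostrophic wind blows 90° to the left of the pressure-gradient force (low pressure on the right).
Rotating 045° by 90° counterclockwise gives 315° — the wind blows toward the northwest.

315°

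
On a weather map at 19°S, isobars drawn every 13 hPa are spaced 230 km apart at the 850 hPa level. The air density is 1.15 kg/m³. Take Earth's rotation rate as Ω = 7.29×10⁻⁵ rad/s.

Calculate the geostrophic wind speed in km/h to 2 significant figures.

Coriolis parameter at 19°S:
f = 2Ω sin φ = 2 × 7.29×10⁻⁵ × sin 19° = 4.75×10⁻⁵ s⁻¹
Pressure gradient: |∂P/∂n| = 1300 Pa / 230000 m = 5.65×10⁻³ Pa/m
Geostrophic balance (pressure-gradient force = Coriolis force):
V_g = (1/(fρ)) |∂P/∂n| = 5.65×10⁻³ / (4.75×10⁻⁵ × 1.15) = 104 m/s
Converting: 104 m/s × 3.6 = 370 km/h

370 km/h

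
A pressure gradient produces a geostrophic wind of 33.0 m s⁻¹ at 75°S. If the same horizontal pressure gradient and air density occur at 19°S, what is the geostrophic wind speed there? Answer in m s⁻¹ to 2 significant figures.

With the same pressure gradient and density, V_g ∝ 1/f ∝ 1/sin φ.
V₂ = V₁ · sin φ₁ / sin φ₂ = 33.0 × sin 75° / sin 19°
V₂ = 33.0 × 0.9659/0.3256 = 98 m s⁻¹

98 m s⁻¹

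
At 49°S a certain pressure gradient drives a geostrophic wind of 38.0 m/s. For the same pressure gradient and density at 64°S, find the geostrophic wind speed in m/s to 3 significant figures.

With the same pressure gradient and density, V_g ∝ 1/f ∝ 1/sin φ.
V₂ = V₁ · sin φ₁ / sin φ₂ = 38.0 × sin 49° / sin 64°
V₂ = 38.0 × 0.7547/0.8988 = 31.9 m/s

31.9 m/s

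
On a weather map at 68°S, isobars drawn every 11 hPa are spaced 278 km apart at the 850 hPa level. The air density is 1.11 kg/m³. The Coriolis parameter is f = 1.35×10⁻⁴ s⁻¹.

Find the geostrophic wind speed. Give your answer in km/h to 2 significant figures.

95 km/h

Pressure gradient: |∂P/∂n| = 1100 Pa / 278000 m = 3.96×10⁻³ Pa/m
Geostrophic balance (pressure-gradient force = Coriolis force):
V_g = (1/(fρ)) |∂P/∂n| = 3.96×10⁻³ / (1.35×10⁻⁴ × 1.11) = 26.4 m/s
Converting: 26.4 m/s × 3.6 = 95 km/h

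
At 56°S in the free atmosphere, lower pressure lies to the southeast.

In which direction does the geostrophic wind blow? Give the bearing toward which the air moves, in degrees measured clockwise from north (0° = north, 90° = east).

045°

The pressure-gradient force points toward the southeast (bearing 135°).
Geostrophic balance: in the Southern Hemisphere the Coriolis force deflects motion to the left, so the geostrophic wind blows 90° to the left of the pressure-gradient force (low pressure on the right).
Rotating 135° by 90° counterclockwise gives 045° — the wind blows toward the northeast.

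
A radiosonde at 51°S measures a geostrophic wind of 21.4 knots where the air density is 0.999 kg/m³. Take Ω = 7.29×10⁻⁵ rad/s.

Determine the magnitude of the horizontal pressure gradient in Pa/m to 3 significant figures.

Coriolis parameter at 51°S:
f = 2Ω sin φ = 2 × 7.29×10⁻⁵ × sin 51° = 1.13×10⁻⁴ s⁻¹
Wind speed in SI: 21.4 knots = 11.0 m/s
Geostrophic balance rearranged: |∂P/∂n| = f ρ V_g
|∂P/∂n| = 1.13×10⁻⁴ × 0.999 × 11.0 = 1.25×10⁻³ Pa/m

1.25×10⁻³ Pa/m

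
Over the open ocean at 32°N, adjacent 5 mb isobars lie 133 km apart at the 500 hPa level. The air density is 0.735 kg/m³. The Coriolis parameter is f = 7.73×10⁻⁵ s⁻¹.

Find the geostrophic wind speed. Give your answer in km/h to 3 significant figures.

238 km/h

Pressure gradient: |∂P/∂n| = 500 Pa / 133000 m = 3.76×10⁻³ Pa/m
Geostrophic balance (pressure-gradient force = Coriolis force):
V_g = (1/(fρ)) |∂P/∂n| = 3.76×10⁻³ / (7.73×10⁻⁵ × 0.735) = 66.2 m/s
Converting: 66.2 m/s × 3.6 = 238 km/h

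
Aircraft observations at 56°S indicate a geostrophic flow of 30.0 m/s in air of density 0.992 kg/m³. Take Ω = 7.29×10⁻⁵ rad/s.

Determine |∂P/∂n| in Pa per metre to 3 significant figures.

3.60×10⁻³ Pa/m

Coriolis parameter at 56°S:
f = 2Ω sin φ = 2 × 7.29×10⁻⁵ × sin 56° = 1.21×10⁻⁴ s⁻¹
Geostrophic balance rearranged: |∂P/∂n| = f ρ V_g
|∂P/∂n| = 1.21×10⁻⁴ × 0.992 × 30.0 = 3.60×10⁻³ Pa/m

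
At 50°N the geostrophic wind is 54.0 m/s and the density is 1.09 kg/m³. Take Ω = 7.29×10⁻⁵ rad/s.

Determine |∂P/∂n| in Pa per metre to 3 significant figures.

6.57×10⁻³ Pa/m

Coriolis parameter at 50°N:
f = 2Ω sin φ = 2 × 7.29×10⁻⁵ × sin 50° = 1.12×10⁻⁴ s⁻¹
Geostrophic balance rearranged: |∂P/∂n| = f ρ V_g
|∂P/∂n| = 1.12×10⁻⁴ × 1.09 × 54.0 = 6.57×10⁻³ Pa/m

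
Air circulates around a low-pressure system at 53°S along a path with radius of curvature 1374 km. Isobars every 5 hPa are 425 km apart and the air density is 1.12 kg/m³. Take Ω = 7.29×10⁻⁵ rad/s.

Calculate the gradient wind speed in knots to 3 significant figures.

Coriolis parameter at 53°S:
f = 2Ω sin φ = 2 × 7.29×10⁻⁵ × sin 53° = 1.16×10⁻⁴ s⁻¹
Pressure gradient: |∂P/∂n| = 500 Pa / 425000 m = 1.18×10⁻³ Pa/m
Geostrophic speed: V_g = |∂P/∂n|/(fρ) = 1.18×10⁻³/(1.16×10⁻⁴ × 1.12) = 9.02 m/s
Around a low, centrifugal force acts outward with Coriolis, so pressure-gradient force balances both:
(1/ρ)|∂P/∂n| = fV + V²/R  →  V² + fR·V − fR·V_g = 0
With fR = 1.16×10⁻⁴ × 1374×10³ m = 160 m/s:
V = [−fR + √((fR)² + 4 fR V_g)]/2 = [−160 + √(160² + 4×160×9.02)]/2 = 8.56 m/s
Subgeostrophic (V < V_g = 9.02 m/s), as expected around a low.
Converting: 8.56 m/s × 1.944 = 16.6 knots

16.6 knots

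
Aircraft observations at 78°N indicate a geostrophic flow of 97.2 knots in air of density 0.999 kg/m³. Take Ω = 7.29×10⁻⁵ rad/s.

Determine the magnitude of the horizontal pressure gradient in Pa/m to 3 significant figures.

7.12×10⁻³ Pa/m

Coriolis parameter at 78°N:
f = 2Ω sin φ = 2 × 7.29×10⁻⁵ × sin 78° = 1.43×10⁻⁴ s⁻¹
Wind speed in SI: 97.2 knots = 50.0 m/s
Geostrophic balance rearranged: |∂P/∂n| = f ρ V_g
|∂P/∂n| = 1.43×10⁻⁴ × 0.999 × 50.0 = 7.12×10⁻³ Pa/m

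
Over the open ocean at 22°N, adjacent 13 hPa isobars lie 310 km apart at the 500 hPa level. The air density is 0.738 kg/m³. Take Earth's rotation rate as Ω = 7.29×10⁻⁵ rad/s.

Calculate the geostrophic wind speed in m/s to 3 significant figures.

Coriolis parameter at 22°N:
f = 2Ω sin φ = 2 × 7.29×10⁻⁵ × sin 22° = 5.46×10⁻⁵ s⁻¹
Pressure gradient: |∂P/∂n| = 1300 Pa / 310000 m = 4.19×10⁻³ Pa/m
Geostrophic balance (pressure-gradient force = Coriolis force):
V_g = (1/(fρ)) |∂P/∂n| = 4.19×10⁻³ / (5.46×10⁻⁵ × 0.738) = 104 m/s

104 m/s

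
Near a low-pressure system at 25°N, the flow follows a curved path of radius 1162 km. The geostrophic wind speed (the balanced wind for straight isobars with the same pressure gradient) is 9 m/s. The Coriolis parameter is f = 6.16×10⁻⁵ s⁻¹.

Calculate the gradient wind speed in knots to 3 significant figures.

15.7 knots

Around a low, centrifugal force acts outward with Coriolis, so pressure-gradient force balances both:
(1/ρ)|∂P/∂n| = fV + V²/R  →  V² + fR·V − fR·V_g = 0
With fR = 6.16×10⁻⁵ × 1162×10³ m = 71.6 m/s:
V = [−fR + √((fR)² + 4 fR V_g)]/2 = [−71.6 + √(71.6² + 4×71.6×9)]/2 = 8.09 m/s
Subgeostrophic (V < V_g = 9 m/s), as expected around a low.
Converting: 8.09 m/s × 1.944 = 15.7 knots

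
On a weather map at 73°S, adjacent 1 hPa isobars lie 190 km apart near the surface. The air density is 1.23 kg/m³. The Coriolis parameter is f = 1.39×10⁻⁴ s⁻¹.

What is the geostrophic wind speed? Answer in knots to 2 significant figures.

Pressure gradient: |∂P/∂n| = 100 Pa / 190000 m = 5.26×10⁻⁴ Pa/m
Geostrophic balance (pressure-gradient force = Coriolis force):
V_g = (1/(fρ)) |∂P/∂n| = 5.26×10⁻⁴ / (1.39×10⁻⁴ × 1.23) = 3.08 m/s
Converting: 3.08 m/s × 1.944 = 6.0 knots

6.0 knots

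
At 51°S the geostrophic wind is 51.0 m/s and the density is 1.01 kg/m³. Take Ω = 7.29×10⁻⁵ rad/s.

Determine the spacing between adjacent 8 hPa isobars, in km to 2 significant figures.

140 km

Coriolis parameter at 51°S:
f = 2Ω sin φ = 2 × 7.29×10⁻⁵ × sin 51° = 1.13×10⁻⁴ s⁻¹
Geostrophic balance rearranged: |∂P/∂n| = f ρ V_g
|∂P/∂n| = 1.13×10⁻⁴ × 1.01 × 51.0 = 5.84×10⁻³ Pa/m
Isobar spacing: Δn = ΔP/|∂P/∂n| = 800 Pa / 5.84×10⁻³ Pa/m = 137069 m ≈ 140 km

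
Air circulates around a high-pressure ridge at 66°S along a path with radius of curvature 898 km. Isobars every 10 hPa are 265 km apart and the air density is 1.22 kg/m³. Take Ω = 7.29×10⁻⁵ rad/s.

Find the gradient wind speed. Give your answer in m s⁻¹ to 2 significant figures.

Coriolis parameter at 66°S:
f = 2Ω sin φ = 2 × 7.29×10⁻⁵ × sin 66° = 1.33×10⁻⁴ s⁻¹
Pressure gradient: |∂P/∂n| = 1000 Pa / 265000 m = 3.77×10⁻³ Pa/m
Geostrophic speed: V_g = |∂P/∂n|/(fρ) = 3.77×10⁻³/(1.33×10⁻⁴ × 1.22) = 23.2 m/s
Around a high, pressure-gradient force acts outward with centrifugal, so Coriolis balances both:
fV = (1/ρ)|∂P/∂n| + V²/R  →  V² − fR·V + fR·V_g = 0
With fR = 1.33×10⁻⁴ × 898×10³ m = 120 m/s:
V = [fR − √((fR)² − 4 fR V_g)]/2 = [120 − √(120² − 4×120×23.2)]/2 = 31.5 m/s
Supergeostrophic (V > V_g = 23.2 m/s), as expected around a high.

32 m s⁻¹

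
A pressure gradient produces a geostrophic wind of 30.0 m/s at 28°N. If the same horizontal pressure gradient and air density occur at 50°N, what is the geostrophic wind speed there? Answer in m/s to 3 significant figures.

18.4 m/s

With the same pressure gradient and density, V_g ∝ 1/f ∝ 1/sin φ.
V₂ = V₁ · sin φ₁ / sin φ₂ = 30.0 × sin 28° / sin 50°
V₂ = 30.0 × 0.4695/0.7660 = 18.4 m/s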